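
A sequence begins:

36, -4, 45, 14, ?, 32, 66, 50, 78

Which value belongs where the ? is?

Taking every 2nd term gives 2 separate tracks.
Stream A: 36, 45, ?, 66, 78. Triangular numbers n(n+1)/2 for n = 8, 9, ….
Stream B: -4, 14, 32, 50. Arithmetic, step +18.
So the missing entry in stream A is 55.

55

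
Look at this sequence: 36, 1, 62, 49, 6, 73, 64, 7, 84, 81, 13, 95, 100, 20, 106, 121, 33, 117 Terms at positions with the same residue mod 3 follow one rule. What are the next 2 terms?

Taking every 3rd term gives 3 separate tracks.
Track A: 36, 49, 64, 81, 100, 121 (perfect squares starting at 6²).
Track B: 1, 6, 7, 13, 20, 33 (Fibonacci-style (each term is the sum of the two before it)).
Track C: 62, 73, 84, 95, 106, 117 (adding 11 each time).
Position 19 → track A, term 7 = 144.
The 20th slot belongs to track B; its 7th term is 53.

144, 53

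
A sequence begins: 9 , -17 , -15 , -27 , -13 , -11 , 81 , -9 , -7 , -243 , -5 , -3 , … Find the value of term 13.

729

Reading positions in blocks of 3 reveals the pattern ABB — 2 tracks woven together.
Stream A: 9, -27, 81, -243 — a geometric progression (common ratio -3).
Stream B: -17, -15, -13, -11, -9, -7, -5, -3 — linear: a_n = -19 + 2·n.
Term 13 comes from stream A (its 5th entry): 729.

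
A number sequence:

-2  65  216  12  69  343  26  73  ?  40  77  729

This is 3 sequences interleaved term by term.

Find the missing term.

512

Split by position mod 3: positions 1, 4, 7, … form one track, and each other residue class forms its own.
Stream A is -2, 12, 26, 40, which is adding 14 each time.
Stream B is 65, 69, 73, 77, which is arithmetic, step +4.
Stream C is 216, 343, ?, 729, which is perfect cubes starting at 6³.
Stream C's pattern makes the blank 512.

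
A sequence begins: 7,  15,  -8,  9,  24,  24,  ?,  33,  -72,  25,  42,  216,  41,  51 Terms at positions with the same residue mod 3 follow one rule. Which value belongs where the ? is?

16

The terms cycle through 3 interleaved subsequences.
Track A: 7, 9, ?, 25, 41. A Fibonacci-like recurrence a_n = a_{n-1} + a_{n-2}.
Track B: 15, 24, 33, 42, 51. Arithmetic, step +9.
Track C: -8, 24, -72, 216. A geometric progression (common ratio -3).
Filling track A at index 3 by its rule yields 16.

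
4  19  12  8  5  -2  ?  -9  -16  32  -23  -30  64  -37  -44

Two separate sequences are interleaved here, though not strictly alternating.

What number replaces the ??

Positions follow the repeating pattern ABB; grouping by letter gives 2 tracks.
Stream A: 4, 8, ?, 32, 64 (powers of 2).
Stream B: 19, 12, 5, -2, -9, -16, -23, -30, -37, -44 (arithmetic with common difference −7).
Stream A's pattern makes the blank 16.

16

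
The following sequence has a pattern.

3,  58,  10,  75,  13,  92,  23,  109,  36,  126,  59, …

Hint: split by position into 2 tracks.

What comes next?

Taking every 2nd term gives 2 separate tracks.
Subsequence A: 3, 10, 13, 23, 36, 59. Fibonacci-style (each term is the sum of the two before it).
Subsequence B: 58, 75, 92, 109, 126. Arithmetic, step +17.
Position 12 → subsequence B, term 6 = 143.

143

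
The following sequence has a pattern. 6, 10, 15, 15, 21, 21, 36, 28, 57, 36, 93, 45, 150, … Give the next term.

55

The terms cycle through 2 interleaved subsequences.
Stream A: 6, 15, 21, 36, 57, 93, 150. Each term equals the sum of the previous two.
Stream B: 10, 15, 21, 28, 36, 45. Triangular numbers starting at T_4.
Position 14 → stream B, term 7 = 55.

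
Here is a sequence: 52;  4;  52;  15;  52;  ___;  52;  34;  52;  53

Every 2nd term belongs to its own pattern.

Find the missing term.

19

Split by position mod 2 into 2 tracks.
Stream A = 52, 52, 52, 52, 52: always 52.
Stream B = 4, 15, ?, 34, 53: a Fibonacci-like recurrence a_n = a_{n-1} + a_{n-2}.
The gap is stream B's term 3; the rule gives 19.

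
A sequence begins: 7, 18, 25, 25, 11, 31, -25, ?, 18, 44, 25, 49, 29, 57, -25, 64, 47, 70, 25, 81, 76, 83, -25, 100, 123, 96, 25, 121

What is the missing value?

Split by position mod 4: positions 1, 5, 9, … form one track, and each other residue class forms its own.
Subsequence A: 7, 11, 18, 29, 47, 76, 123. Each term equals the sum of the previous two.
Subsequence B: 18, 31, 44, 57, 70, 83, 96. Arithmetic with common difference +13.
Subsequence C: 25, -25, 25, -25, 25, -25, 25. Oscillating between 25 and -25.
Subsequence D: 25, ?, 49, 64, 81, 100, 121. Consecutive squares n² from n = 5.
Subsequence D's pattern makes the blank 36.

36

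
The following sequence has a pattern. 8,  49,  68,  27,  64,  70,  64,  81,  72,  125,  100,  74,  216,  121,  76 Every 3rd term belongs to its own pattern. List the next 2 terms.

343, 144

Read the sequence 3 terms at a time; column i is its own pattern.
Track A: 8, 27, 64, 125, 216 (the cubes 2³, 3³, 4³, …).
Track B: 49, 64, 81, 100, 121 (consecutive squares n² from n = 7).
Track C: 68, 70, 72, 74, 76 (arithmetic with common difference +2).
The 16th slot belongs to track A; its 6th term is 343.
Position 17 falls in track B as its term 6, giving 144.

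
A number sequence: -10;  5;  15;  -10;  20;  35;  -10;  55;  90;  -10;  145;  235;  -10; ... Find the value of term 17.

Reading positions in blocks of 3 reveals the pattern ABB — 2 tracks woven together.
Track A: -10, -10, -10, -10, -10 (constant -10).
Track B: 5, 15, 20, 35, 55, 90, 145, 235 (a Fibonacci-like recurrence a_n = a_{n-1} + a_{n-2}).
The 17th slot belongs to track B; its 11th term is 995.

995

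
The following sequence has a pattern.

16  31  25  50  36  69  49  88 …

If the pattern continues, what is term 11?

81

Split by position mod 2 into 2 tracks.
Stream A: 16, 25, 36, 49. Perfect squares starting at 4².
Stream B: 31, 50, 69, 88. Linear: a_n = 12 + 19·n.
Term 11 comes from stream A (its 6th entry): 81.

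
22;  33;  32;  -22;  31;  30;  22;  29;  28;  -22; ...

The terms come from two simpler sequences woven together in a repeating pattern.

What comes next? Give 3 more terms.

27, 26, 22

Reading positions in blocks of 3 reveals the pattern ABB — 2 tracks woven together.
Track A: 22, -22, 22, -22 (the oscillation 22·(−1)^(n+1)).
Track B: 33, 32, 31, 30, 29, 28 (arithmetic, step −1).
The 11th slot belongs to track B; its 7th term is 27.
The 12th slot belongs to track B; its 8th term is 26.
Term 13 comes from track A (its 5th entry): 22.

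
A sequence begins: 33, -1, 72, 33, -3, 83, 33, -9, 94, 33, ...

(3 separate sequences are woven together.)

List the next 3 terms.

Read the sequence 3 terms at a time; column i is its own pattern.
Subsequence A: 33, 33, 33, 33 — constant 33.
Subsequence B: -1, -3, -9 — a geometric progression (common ratio 3).
Subsequence C: 72, 83, 94 — arithmetic, step +11.
The 11th slot belongs to subsequence B; its 4th term is -27.
Term 12 comes from subsequence C (its 4th entry): 105.
Term 13 comes from subsequence A (its 5th entry): 33.

-27, 105, 33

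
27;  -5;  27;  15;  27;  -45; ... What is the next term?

Taking every 2nd term gives 2 separate tracks.
Stream A: 27, 27, 27. Always 27.
Stream B: -5, 15, -45. Geometric with ratio -3.
Position 7 → stream A, term 4 = 27.

27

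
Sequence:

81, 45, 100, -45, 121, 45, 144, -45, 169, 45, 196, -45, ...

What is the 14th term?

The terms cycle through 2 interleaved subsequences.
Subsequence A: 81, 100, 121, 144, 169, 196 (the squares 9², 10², 11², …).
Subsequence B: 45, -45, 45, -45, 45, -45 (the oscillation 45·(−1)^(n+1)).
The 14th slot belongs to subsequence B; its 7th term is 45.

45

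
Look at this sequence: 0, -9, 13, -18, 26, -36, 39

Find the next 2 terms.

-72, 52

Positions 1, 3, 5, … form one subsequence and positions 2, 4, 6, … form another.
Stream A = 0, 13, 26, 39: adding 13 each time.
Stream B = -9, -18, -36: multiplying by 2 each time.
The 8th slot belongs to stream B; its 4th term is -72.
Position 9 falls in stream A as its term 5, giving 52.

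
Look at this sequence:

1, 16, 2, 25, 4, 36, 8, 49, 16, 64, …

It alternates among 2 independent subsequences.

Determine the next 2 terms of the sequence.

Taking every 2nd term gives 2 separate tracks.
Track A = 1, 2, 4, 8, 16: powers 2^0, 2^1, 2^2, ….
Track B = 16, 25, 36, 49, 64: the squares 4², 5², 6², ….
Position 11 → track A, term 6 = 32.
Position 12 → track B, term 6 = 81.

32, 81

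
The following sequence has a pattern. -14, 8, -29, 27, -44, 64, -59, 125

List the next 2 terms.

-74, 216

The terms cycle through 2 interleaved subsequences.
Subsequence A: -14, -29, -44, -59. Arithmetic, step −15.
Subsequence B: 8, 27, 64, 125. Perfect cubes starting at 2³.
Position 9 → subsequence A, term 5 = -74.
The 10th slot belongs to subsequence B; its 5th term is 216.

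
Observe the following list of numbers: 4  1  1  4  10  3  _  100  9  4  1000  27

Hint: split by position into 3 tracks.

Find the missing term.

Split by position mod 3 into 3 tracks.
Stream A: 4, 4, ?, 4. The constant sequence 4.
Stream B: 1, 10, 100, 1000. Geometric, ×10 each step.
Stream C: 1, 3, 9, 27. Powers of 3.
The gap is stream A's term 3; the rule gives 4.

4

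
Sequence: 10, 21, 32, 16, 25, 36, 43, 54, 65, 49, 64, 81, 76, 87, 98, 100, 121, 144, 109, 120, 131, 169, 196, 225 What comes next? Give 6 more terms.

The slot pattern repeats as AAABBB (period 6), so there are 2 interleaved tracks.
Subsequence A: 10, 21, 32, 43, 54, 65, 76, 87, 98, 109, 120, 131 (arithmetic with common difference +11).
Subsequence B: 16, 25, 36, 49, 64, 81, 100, 121, 144, 169, 196, 225 (consecutive squares n² from n = 4).
Position 25 falls in subsequence A as its term 13, giving 142.
Term 26 comes from subsequence A (its 14th entry): 153.
Term 27 comes from subsequence A (its 15th entry): 164.
Position 28 → subsequence B, term 13 = 256.
Term 29 comes from subsequence B (its 14th entry): 289.
Position 30 falls in subsequence B as its term 15, giving 324.

142, 153, 164, 256, 289, 324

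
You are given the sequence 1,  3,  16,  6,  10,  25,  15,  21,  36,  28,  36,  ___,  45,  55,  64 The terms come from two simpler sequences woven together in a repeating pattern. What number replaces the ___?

The slot pattern repeats as AAB (period 3), so there are 2 interleaved tracks.
Stream A: 1, 3, 6, 10, 15, 21, 28, 36, 45, 55. Triangular numbers n(n+1)/2 for n = 1, 2, ….
Stream B: 16, 25, 36, ?, 64. Perfect squares starting at 4².
The gap is stream B's term 4; the rule gives 49.

49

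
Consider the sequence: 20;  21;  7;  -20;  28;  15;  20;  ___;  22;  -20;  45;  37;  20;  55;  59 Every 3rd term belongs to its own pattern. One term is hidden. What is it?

36

Split by position mod 3: positions 1, 4, 7, … form one track, and each other residue class forms its own.
Track A: 20, -20, 20, -20, 20 — oscillating between 20 and -20.
Track B: 21, 28, ?, 45, 55 — the triangular numbers T_6, T_7, ….
Track C: 7, 15, 22, 37, 59 — Fibonacci-style (each term is the sum of the two before it).
Track B's pattern makes the blank 36.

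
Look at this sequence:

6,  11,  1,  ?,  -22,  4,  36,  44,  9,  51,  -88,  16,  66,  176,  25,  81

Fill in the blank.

21

Split by position mod 3 into 3 tracks.
Subsequence A: 6, ?, 36, 51, 66, 81 (linear: a_n = -9 + 15·n).
Subsequence B: 11, -22, 44, -88, 176 (geometric, ×-2 each step).
Subsequence C: 1, 4, 9, 16, 25 (consecutive squares n² from n = 1).
Subsequence A's pattern makes the blank 21.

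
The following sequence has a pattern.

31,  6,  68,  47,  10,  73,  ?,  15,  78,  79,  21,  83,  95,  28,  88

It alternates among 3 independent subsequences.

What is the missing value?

Taking every 3rd term gives 3 separate tracks.
Track A is 31, 47, ?, 79, 95, which is arithmetic with common difference +16.
Track B is 6, 10, 15, 21, 28, which is triangular numbers starting at T_3.
Track C is 68, 73, 78, 83, 88, which is linear: a_n = 63 + 5·n.
So the missing entry in track A is 63.

63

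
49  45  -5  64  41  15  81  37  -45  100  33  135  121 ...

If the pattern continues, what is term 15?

-405

Split by position mod 3 into 3 tracks.
Subsequence A = 49, 64, 81, 100, 121: consecutive squares n² from n = 7.
Subsequence B = 45, 41, 37, 33: arithmetic with common difference −4.
Subsequence C = -5, 15, -45, 135: a geometric progression (common ratio -3).
Position 15 falls in subsequence C as its term 5, giving -405.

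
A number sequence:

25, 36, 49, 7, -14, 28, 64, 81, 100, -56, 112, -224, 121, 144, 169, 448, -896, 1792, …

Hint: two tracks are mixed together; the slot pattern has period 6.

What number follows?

Positions follow the repeating pattern AAABBB; grouping by letter gives 2 tracks.
Subsequence A = 25, 36, 49, 64, 81, 100, 121, 144, 169: consecutive squares n² from n = 5.
Subsequence B = 7, -14, 28, -56, 112, -224, 448, -896, 1792: a geometric progression (common ratio -2).
Position 19 → subsequence A, term 10 = 196.

196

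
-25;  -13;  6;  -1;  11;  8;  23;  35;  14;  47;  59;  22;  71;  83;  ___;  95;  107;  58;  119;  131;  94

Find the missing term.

36

The slot pattern repeats as AAB (period 3), so there are 2 interleaved tracks.
Track A: -25, -13, -1, 11, 23, 35, 47, 59, 71, 83, 95, 107, 119, 131 — arithmetic, step +12.
Track B: 6, 8, 14, 22, ?, 58, 94 — a Fibonacci-like recurrence a_n = a_{n-1} + a_{n-2}.
So the missing entry in track B is 36.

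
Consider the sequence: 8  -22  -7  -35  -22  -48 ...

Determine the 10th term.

-74

Split by position mod 2 into 2 tracks.
Track A: 8, -7, -22 (subtracting 15 each time).
Track B: -22, -35, -48 (linear: a_n = -9 − 13·n).
Position 10 → track B, term 5 = -74.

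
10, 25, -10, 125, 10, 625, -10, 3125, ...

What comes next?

Positions 1, 3, 5, … form one subsequence and positions 2, 4, 6, … form another.
Track A = 10, -10, 10, -10: alternating ±10.
Track B = 25, 125, 625, 3125: powers 5^2, 5^3, 5^4, ….
Position 9 falls in track A as its term 5, giving 10.

10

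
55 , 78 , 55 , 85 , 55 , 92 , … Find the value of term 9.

Odd-indexed and even-indexed terms follow separate rules.
Subsequence A = 55, 55, 55: the constant sequence 55.
Subsequence B = 78, 85, 92: linear: a_n = 71 + 7·n.
Position 9 falls in subsequence A as its term 5, giving 55.

55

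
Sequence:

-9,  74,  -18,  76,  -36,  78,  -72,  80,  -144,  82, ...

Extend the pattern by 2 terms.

-288, 84

Odd-indexed and even-indexed terms follow separate rules.
Track A: -9, -18, -36, -72, -144 — geometric, ×2 each step.
Track B: 74, 76, 78, 80, 82 — linear: a_n = 72 + 2·n.
Term 11 comes from track A (its 6th entry): -288.
Position 12 falls in track B as its term 6, giving 84.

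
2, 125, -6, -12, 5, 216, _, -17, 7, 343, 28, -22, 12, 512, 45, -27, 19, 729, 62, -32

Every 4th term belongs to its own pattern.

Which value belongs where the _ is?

Taking every 4th term gives 4 separate tracks.
Stream A = 2, 5, 7, 12, 19: each term equals the sum of the previous two.
Stream B = 125, 216, 343, 512, 729: consecutive cubes n³ from n = 5.
Stream C = -6, ?, 28, 45, 62: linear: a_n = -23 + 17·n.
Stream D = -12, -17, -22, -27, -32: arithmetic, step −5.
Stream C's pattern makes the blank 11.

11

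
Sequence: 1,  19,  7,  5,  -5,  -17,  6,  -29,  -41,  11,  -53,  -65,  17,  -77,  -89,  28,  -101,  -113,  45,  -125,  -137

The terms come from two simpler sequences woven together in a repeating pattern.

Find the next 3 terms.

Reading positions in blocks of 3 reveals the pattern ABB — 2 tracks woven together.
Subsequence A is 1, 5, 6, 11, 17, 28, 45, which is Fibonacci-style (each term is the sum of the two before it).
Subsequence B is 19, 7, -5, -17, -29, -41, -53, -65, -77, -89, -101, -113, -125, -137, which is arithmetic, step −12.
Term 22 comes from subsequence A (its 8th entry): 73.
Term 23 comes from subsequence B (its 15th entry): -149.
The 24th slot belongs to subsequence B; its 16th term is -161.

73, -149, -161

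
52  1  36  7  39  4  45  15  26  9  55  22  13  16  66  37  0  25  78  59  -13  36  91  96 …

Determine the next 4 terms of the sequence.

-26, 49, 105, 155

Split by position mod 4 into 4 tracks.
Track A is 52, 39, 26, 13, 0, -13, which is arithmetic with common difference −13.
Track B is 1, 4, 9, 16, 25, 36, which is the squares 1², 2², 3², ….
Track C is 36, 45, 55, 66, 78, 91, which is triangular numbers starting at T_8.
Track D is 7, 15, 22, 37, 59, 96, which is each term equals the sum of the previous two.
The 25th slot belongs to track A; its 7th term is -26.
Position 26 falls in track B as its term 7, giving 49.
The 27th slot belongs to track C; its 7th term is 105.
Position 28 → track D, term 7 = 155.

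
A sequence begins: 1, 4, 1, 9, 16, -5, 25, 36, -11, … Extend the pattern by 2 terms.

The slot pattern repeats as AAB (period 3), so there are 2 interleaved tracks.
Stream A is 1, 4, 9, 16, 25, 36, which is the squares 1², 2², 3², ….
Stream B is 1, -5, -11, which is linear: a_n = 7 − 6·n.
The 10th slot belongs to stream A; its 7th term is 49.
Term 11 comes from stream A (its 8th entry): 64.

49, 64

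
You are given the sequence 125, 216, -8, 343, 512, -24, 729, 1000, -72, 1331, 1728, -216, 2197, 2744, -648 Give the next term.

The slot pattern repeats as AAB (period 3), so there are 2 interleaved tracks.
Subsequence A: 125, 216, 343, 512, 729, 1000, 1331, 1728, 2197, 2744 — perfect cubes starting at 5³.
Subsequence B: -8, -24, -72, -216, -648 — geometric with ratio 3.
Position 16 → subsequence A, term 11 = 3375.

3375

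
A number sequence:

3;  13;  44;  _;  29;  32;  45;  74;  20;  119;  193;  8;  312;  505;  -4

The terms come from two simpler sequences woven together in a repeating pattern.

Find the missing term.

16

The slot pattern repeats as AAB (period 3), so there are 2 interleaved tracks.
Track A: 3, 13, ?, 29, 45, 74, 119, 193, 312, 505 — Fibonacci-style (each term is the sum of the two before it).
Track B: 44, 32, 20, 8, -4 — subtracting 12 each time.
Filling track A at index 3 by its rule yields 16.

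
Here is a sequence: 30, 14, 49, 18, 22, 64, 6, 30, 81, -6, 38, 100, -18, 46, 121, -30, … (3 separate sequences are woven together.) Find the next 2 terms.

54, 144

Taking every 3rd term gives 3 separate tracks.
Track A: 30, 18, 6, -6, -18, -30. Arithmetic with common difference −12.
Track B: 14, 22, 30, 38, 46. Linear: a_n = 6 + 8·n.
Track C: 49, 64, 81, 100, 121. Perfect squares starting at 7².
The 17th slot belongs to track B; its 6th term is 54.
The 18th slot belongs to track C; its 6th term is 144.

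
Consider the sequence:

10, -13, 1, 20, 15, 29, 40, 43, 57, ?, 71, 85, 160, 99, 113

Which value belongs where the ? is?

Reading positions in blocks of 3 reveals the pattern ABB — 2 tracks woven together.
Subsequence A: 10, 20, 40, ?, 160 (geometric, ×2 each step).
Subsequence B: -13, 1, 15, 29, 43, 57, 71, 85, 99, 113 (arithmetic, step +14).
So the missing entry in subsequence A is 80.

80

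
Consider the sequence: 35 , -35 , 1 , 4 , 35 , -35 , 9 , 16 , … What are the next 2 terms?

35, -35

Reading positions in blocks of 4 reveals the pattern AABB — 2 tracks woven together.
Track A: 35, -35, 35, -35. Alternating ±35.
Track B: 1, 4, 9, 16. The squares 1², 2², 3², ….
The 9th slot belongs to track A; its 5th term is 35.
Position 10 falls in track A as its term 6, giving -35.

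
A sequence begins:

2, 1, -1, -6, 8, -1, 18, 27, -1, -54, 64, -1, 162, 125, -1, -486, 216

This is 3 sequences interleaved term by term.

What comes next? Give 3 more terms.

-1, 1458, 343

Split by position mod 3 into 3 tracks.
Stream A: 2, -6, 18, -54, 162, -486 (multiplying by -3 each time).
Stream B: 1, 8, 27, 64, 125, 216 (consecutive cubes n³ from n = 1).
Stream C: -1, -1, -1, -1, -1 (always -1).
Position 18 falls in stream C as its term 6, giving -1.
Position 19 falls in stream A as its term 7, giving 1458.
The 20th slot belongs to stream B; its 7th term is 343.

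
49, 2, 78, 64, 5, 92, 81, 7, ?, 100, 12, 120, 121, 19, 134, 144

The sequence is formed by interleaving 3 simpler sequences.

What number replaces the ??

106

Read the sequence 3 terms at a time; column i is its own pattern.
Track A: 49, 64, 81, 100, 121, 144 (perfect squares starting at 7²).
Track B: 2, 5, 7, 12, 19 (a Fibonacci-like recurrence a_n = a_{n-1} + a_{n-2}).
Track C: 78, 92, ?, 120, 134 (arithmetic, step +14).
Track C's pattern makes the blank 106.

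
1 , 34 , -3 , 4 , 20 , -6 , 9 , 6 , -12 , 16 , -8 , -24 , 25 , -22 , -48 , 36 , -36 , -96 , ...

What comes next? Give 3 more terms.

Taking every 3rd term gives 3 separate tracks.
Track A = 1, 4, 9, 16, 25, 36: consecutive squares n² from n = 1.
Track B = 34, 20, 6, -8, -22, -36: arithmetic, step −14.
Track C = -3, -6, -12, -24, -48, -96: geometric, ×2 each step.
Position 19 falls in track A as its term 7, giving 49.
Position 20 falls in track B as its term 7, giving -50.
Term 21 comes from track C (its 7th entry): -192.

49, -50, -192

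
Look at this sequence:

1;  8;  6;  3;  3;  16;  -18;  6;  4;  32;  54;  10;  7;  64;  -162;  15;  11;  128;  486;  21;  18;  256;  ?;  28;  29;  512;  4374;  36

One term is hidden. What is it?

Split by position mod 4: positions 1, 5, 9, … form one track, and each other residue class forms its own.
Track A: 1, 3, 4, 7, 11, 18, 29 (Fibonacci-style (each term is the sum of the two before it)).
Track B: 8, 16, 32, 64, 128, 256, 512 (successive powers of 2).
Track C: 6, -18, 54, -162, 486, ?, 4374 (multiplying by -3 each time).
Track D: 3, 6, 10, 15, 21, 28, 36 (triangular numbers n(n+1)/2 for n = 2, 3, …).
Filling track C at index 6 by its rule yields -1458.

-1458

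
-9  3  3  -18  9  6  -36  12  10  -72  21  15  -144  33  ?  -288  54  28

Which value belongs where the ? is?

21

Taking every 3rd term gives 3 separate tracks.
Track A = -9, -18, -36, -72, -144, -288: geometric, ×2 each step.
Track B = 3, 9, 12, 21, 33, 54: Fibonacci-style (each term is the sum of the two before it).
Track C = 3, 6, 10, 15, ?, 28: triangular numbers n(n+1)/2 for n = 2, 3, ….
The gap is track C's term 5; the rule gives 21.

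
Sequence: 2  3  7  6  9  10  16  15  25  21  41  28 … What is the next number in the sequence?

66

Split by position mod 2 into 2 tracks.
Track A: 2, 7, 9, 16, 25, 41. Each term equals the sum of the previous two.
Track B: 3, 6, 10, 15, 21, 28. Triangular numbers starting at T_2.
Position 13 falls in track A as its term 7, giving 66.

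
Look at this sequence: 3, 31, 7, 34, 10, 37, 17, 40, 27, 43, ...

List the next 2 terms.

Split by position mod 2 into 2 tracks.
Stream A: 3, 7, 10, 17, 27. Each term equals the sum of the previous two.
Stream B: 31, 34, 37, 40, 43. Arithmetic, step +3.
Position 11 → stream A, term 6 = 44.
Position 12 falls in stream B as its term 6, giving 46.

44, 46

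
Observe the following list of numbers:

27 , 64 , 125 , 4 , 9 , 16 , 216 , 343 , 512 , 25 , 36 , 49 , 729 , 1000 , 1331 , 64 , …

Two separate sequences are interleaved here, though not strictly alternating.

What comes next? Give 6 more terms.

The slot pattern repeats as AAABBB (period 6), so there are 2 interleaved tracks.
Track A = 27, 64, 125, 216, 343, 512, 729, 1000, 1331: perfect cubes starting at 3³.
Track B = 4, 9, 16, 25, 36, 49, 64: the squares 2², 3², 4², ….
Position 17 falls in track B as its term 8, giving 81.
Position 18 → track B, term 9 = 100.
Position 19 → track A, term 10 = 1728.
Position 20 → track A, term 11 = 2197.
Position 21 → track A, term 12 = 2744.
Term 22 comes from track B (its 10th entry): 121.

81, 100, 1728, 2197, 2744, 121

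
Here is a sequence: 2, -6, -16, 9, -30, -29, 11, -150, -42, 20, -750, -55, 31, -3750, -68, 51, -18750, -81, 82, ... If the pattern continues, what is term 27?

Split by position mod 3: positions 1, 4, 7, … form one track, and each other residue class forms its own.
Stream A: 2, 9, 11, 20, 31, 51, 82 (a Fibonacci-like recurrence a_n = a_{n-1} + a_{n-2}).
Stream B: -6, -30, -150, -750, -3750, -18750 (geometric, ×5 each step).
Stream C: -16, -29, -42, -55, -68, -81 (arithmetic, step −13).
Position 27 → stream C, term 9 = -120.

-120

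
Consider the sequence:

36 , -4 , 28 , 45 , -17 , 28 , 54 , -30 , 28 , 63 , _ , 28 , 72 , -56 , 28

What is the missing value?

Split by position mod 3 into 3 tracks.
Track A: 36, 45, 54, 63, 72 (linear: a_n = 27 + 9·n).
Track B: -4, -17, -30, ?, -56 (arithmetic with common difference −13).
Track C: 28, 28, 28, 28, 28 (the constant sequence 28).
Track B's pattern makes the blank -43.

-43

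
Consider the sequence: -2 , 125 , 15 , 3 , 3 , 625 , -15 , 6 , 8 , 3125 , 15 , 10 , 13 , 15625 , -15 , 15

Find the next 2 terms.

18, 78125

The terms cycle through 4 interleaved subsequences.
Subsequence A: -2, 3, 8, 13 — adding 5 each time.
Subsequence B: 125, 625, 3125, 15625 — powers 5^3, 5^4, 5^5, ….
Subsequence C: 15, -15, 15, -15 — alternating ±15.
Subsequence D: 3, 6, 10, 15 — the triangular numbers T_2, T_3, ….
Position 17 falls in subsequence A as its term 5, giving 18.
The 18th slot belongs to subsequence B; its 5th term is 78125.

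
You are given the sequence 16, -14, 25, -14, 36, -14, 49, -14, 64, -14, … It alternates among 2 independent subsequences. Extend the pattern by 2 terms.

The terms cycle through 2 interleaved subsequences.
Track A: 16, 25, 36, 49, 64. The squares 4², 5², 6², ….
Track B: -14, -14, -14, -14, -14. Always -14.
Term 11 comes from track A (its 6th entry): 81.
Term 12 comes from track B (its 6th entry): -14.

81, -14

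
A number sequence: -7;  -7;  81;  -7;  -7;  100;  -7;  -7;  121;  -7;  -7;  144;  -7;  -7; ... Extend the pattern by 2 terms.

169, -7

The slot pattern repeats as AAB (period 3), so there are 2 interleaved tracks.
Subsequence A: -7, -7, -7, -7, -7, -7, -7, -7, -7, -7. Constant -7.
Subsequence B: 81, 100, 121, 144. The squares 9², 10², 11², ….
Position 15 falls in subsequence B as its term 5, giving 169.
Term 16 comes from subsequence A (its 11th entry): -7.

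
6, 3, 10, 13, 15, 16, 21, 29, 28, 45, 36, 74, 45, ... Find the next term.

119

The terms cycle through 2 interleaved subsequences.
Track A = 6, 10, 15, 21, 28, 36, 45: triangular numbers starting at T_3.
Track B = 3, 13, 16, 29, 45, 74: Fibonacci-style (each term is the sum of the two before it).
Term 14 comes from track B (its 7th entry): 119.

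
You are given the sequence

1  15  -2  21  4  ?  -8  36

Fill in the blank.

28

Odd-indexed and even-indexed terms follow separate rules.
Stream A: 1, -2, 4, -8 — geometric with ratio -2.
Stream B: 15, 21, ?, 36 — triangular numbers n(n+1)/2 for n = 5, 6, ….
Filling stream B at index 3 by its rule yields 28.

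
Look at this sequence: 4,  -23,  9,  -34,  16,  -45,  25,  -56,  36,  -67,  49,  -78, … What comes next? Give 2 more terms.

64, -89

Taking every 2nd term gives 2 separate tracks.
Subsequence A = 4, 9, 16, 25, 36, 49: consecutive squares n² from n = 2.
Subsequence B = -23, -34, -45, -56, -67, -78: arithmetic, step −11.
Position 13 falls in subsequence A as its term 7, giving 64.
The 14th slot belongs to subsequence B; its 7th term is -89.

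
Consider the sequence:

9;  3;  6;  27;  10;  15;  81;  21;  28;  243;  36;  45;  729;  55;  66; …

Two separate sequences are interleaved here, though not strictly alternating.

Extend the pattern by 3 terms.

2187, 78, 91

The slot pattern repeats as ABB (period 3), so there are 2 interleaved tracks.
Track A = 9, 27, 81, 243, 729: powers 3^2, 3^3, 3^4, ….
Track B = 3, 6, 10, 15, 21, 28, 36, 45, 55, 66: triangular numbers starting at T_2.
Term 16 comes from track A (its 6th entry): 2187.
The 17th slot belongs to track B; its 11th term is 78.
Position 18 → track B, term 12 = 91.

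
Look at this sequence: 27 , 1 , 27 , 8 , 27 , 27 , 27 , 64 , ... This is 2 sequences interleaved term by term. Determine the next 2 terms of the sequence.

27, 125

Taking every 2nd term gives 2 separate tracks.
Stream A is 27, 27, 27, 27, which is the constant sequence 27.
Stream B is 1, 8, 27, 64, which is consecutive cubes n³ from n = 1.
Position 9 falls in stream A as its term 5, giving 27.
The 10th slot belongs to stream B; its 5th term is 125.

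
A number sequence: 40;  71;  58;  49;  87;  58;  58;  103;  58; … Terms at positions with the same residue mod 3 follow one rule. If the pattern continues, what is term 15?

58

Split by position mod 3 into 3 tracks.
Stream A is 40, 49, 58, which is adding 9 each time.
Stream B is 71, 87, 103, which is linear: a_n = 55 + 16·n.
Stream C is 58, 58, 58, which is the constant sequence 58.
The 15th slot belongs to stream C; its 5th term is 58.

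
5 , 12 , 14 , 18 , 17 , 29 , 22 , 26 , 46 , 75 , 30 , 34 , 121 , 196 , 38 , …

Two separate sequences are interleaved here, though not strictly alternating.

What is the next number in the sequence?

Positions follow the repeating pattern AABB; grouping by letter gives 2 tracks.
Track A is 5, 12, 17, 29, 46, 75, 121, 196, which is Fibonacci-style (each term is the sum of the two before it).
Track B is 14, 18, 22, 26, 30, 34, 38, which is arithmetic with common difference +4.
The 16th slot belongs to track B; its 8th term is 42.

42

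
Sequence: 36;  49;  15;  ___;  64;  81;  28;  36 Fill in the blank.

21

Positions follow the repeating pattern AABB; grouping by letter gives 2 tracks.
Track A is 36, 49, 64, 81, which is the squares 6², 7², 8², ….
Track B is 15, ?, 28, 36, which is the triangular numbers T_5, T_6, ….
The gap is track B's term 2; the rule gives 21.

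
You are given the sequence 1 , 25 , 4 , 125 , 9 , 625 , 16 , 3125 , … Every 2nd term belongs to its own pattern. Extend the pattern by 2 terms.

25, 15625

The terms cycle through 2 interleaved subsequences.
Track A: 1, 4, 9, 16. Perfect squares starting at 1².
Track B: 25, 125, 625, 3125. Powers 5^2, 5^3, 5^4, ….
The 9th slot belongs to track A; its 5th term is 25.
Term 10 comes from track B (its 5th entry): 15625.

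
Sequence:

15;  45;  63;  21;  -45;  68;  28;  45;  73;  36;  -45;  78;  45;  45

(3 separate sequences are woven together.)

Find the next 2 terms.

83, 55

Read the sequence 3 terms at a time; column i is its own pattern.
Subsequence A is 15, 21, 28, 36, 45, which is triangular numbers starting at T_5.
Subsequence B is 45, -45, 45, -45, 45, which is alternating ±45.
Subsequence C is 63, 68, 73, 78, which is adding 5 each time.
Term 15 comes from subsequence C (its 5th entry): 83.
Term 16 comes from subsequence A (its 6th entry): 55.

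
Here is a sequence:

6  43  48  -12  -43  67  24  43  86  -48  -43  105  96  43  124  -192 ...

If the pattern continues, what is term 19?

384

Split by position mod 3: positions 1, 4, 7, … form one track, and each other residue class forms its own.
Track A is 6, -12, 24, -48, 96, -192, which is geometric with ratio -2.
Track B is 43, -43, 43, -43, 43, which is alternating ±43.
Track C is 48, 67, 86, 105, 124, which is arithmetic with common difference +19.
The 19th slot belongs to track A; its 7th term is 384.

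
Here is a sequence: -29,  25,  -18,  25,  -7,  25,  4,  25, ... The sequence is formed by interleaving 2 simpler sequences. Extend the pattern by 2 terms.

15, 25

Split by position mod 2 into 2 tracks.
Track A: -29, -18, -7, 4 — linear: a_n = -40 + 11·n.
Track B: 25, 25, 25, 25 — always 25.
The 9th slot belongs to track A; its 5th term is 15.
The 10th slot belongs to track B; its 5th term is 25.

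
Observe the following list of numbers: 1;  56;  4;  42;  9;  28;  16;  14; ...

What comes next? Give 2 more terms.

Taking every 2nd term gives 2 separate tracks.
Stream A = 1, 4, 9, 16: the squares 1², 2², 3², ….
Stream B = 56, 42, 28, 14: arithmetic with common difference −14.
Position 9 → stream A, term 5 = 25.
Position 10 falls in stream B as its term 5, giving 0.

25, 0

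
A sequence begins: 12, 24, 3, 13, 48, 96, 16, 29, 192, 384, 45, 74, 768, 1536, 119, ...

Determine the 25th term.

Positions follow the repeating pattern AABB; grouping by letter gives 2 tracks.
Subsequence A is 12, 24, 48, 96, 192, 384, 768, 1536, which is geometric with ratio 2.
Subsequence B is 3, 13, 16, 29, 45, 74, 119, which is each term equals the sum of the previous two.
The 25th slot belongs to subsequence A; its 13th term is 49152.

49152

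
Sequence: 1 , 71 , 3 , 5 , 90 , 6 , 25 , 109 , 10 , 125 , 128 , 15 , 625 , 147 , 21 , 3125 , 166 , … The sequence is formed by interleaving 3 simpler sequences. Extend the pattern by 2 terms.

28, 15625

Read the sequence 3 terms at a time; column i is its own pattern.
Stream A = 1, 5, 25, 125, 625, 3125: successive powers of 5.
Stream B = 71, 90, 109, 128, 147, 166: adding 19 each time.
Stream C = 3, 6, 10, 15, 21: triangular numbers starting at T_2.
Position 18 → stream C, term 6 = 28.
Term 19 comes from stream A (its 7th entry): 15625.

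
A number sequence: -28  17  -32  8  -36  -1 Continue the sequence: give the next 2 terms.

Positions 1, 3, 5, … form one subsequence and positions 2, 4, 6, … form another.
Subsequence A is -28, -32, -36, which is linear: a_n = -24 − 4·n.
Subsequence B is 17, 8, -1, which is arithmetic with common difference −9.
Position 7 falls in subsequence A as its term 4, giving -40.
Term 8 comes from subsequence B (its 4th entry): -10.

-40, -10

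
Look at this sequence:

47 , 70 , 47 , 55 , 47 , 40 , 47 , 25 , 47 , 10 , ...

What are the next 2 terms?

47, -5

Odd-indexed and even-indexed terms follow separate rules.
Subsequence A: 47, 47, 47, 47, 47. Constant 47.
Subsequence B: 70, 55, 40, 25, 10. Arithmetic with common difference −15.
Position 11 falls in subsequence A as its term 6, giving 47.
The 12th slot belongs to subsequence B; its 6th term is -5.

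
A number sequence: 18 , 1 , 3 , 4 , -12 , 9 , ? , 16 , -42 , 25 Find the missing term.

-27

Odd-indexed and even-indexed terms follow separate rules.
Stream A: 18, 3, -12, ?, -42 — arithmetic, step −15.
Stream B: 1, 4, 9, 16, 25 — the squares 1², 2², 3², ….
Stream A's pattern makes the blank -27.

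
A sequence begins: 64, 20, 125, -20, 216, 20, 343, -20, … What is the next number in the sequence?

The terms cycle through 2 interleaved subsequences.
Track A: 64, 125, 216, 343. Perfect cubes starting at 4³.
Track B: 20, -20, 20, -20. The oscillation 20·(−1)^(n+1).
Position 9 → track A, term 5 = 512.

512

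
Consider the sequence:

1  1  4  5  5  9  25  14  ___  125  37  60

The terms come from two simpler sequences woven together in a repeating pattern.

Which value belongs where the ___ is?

23

The slot pattern repeats as ABB (period 3), so there are 2 interleaved tracks.
Track A = 1, 5, 25, 125: powers of 5.
Track B = 1, 4, 5, 9, 14, ?, 37, 60: a Fibonacci-like recurrence a_n = a_{n-1} + a_{n-2}.
Track B's pattern makes the blank 23.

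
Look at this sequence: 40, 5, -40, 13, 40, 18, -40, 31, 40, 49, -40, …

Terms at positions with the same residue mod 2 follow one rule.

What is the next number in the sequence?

Taking every 2nd term gives 2 separate tracks.
Stream A = 40, -40, 40, -40, 40, -40: oscillating between 40 and -40.
Stream B = 5, 13, 18, 31, 49: a Fibonacci-like recurrence a_n = a_{n-1} + a_{n-2}.
Position 12 → stream B, term 6 = 80.

80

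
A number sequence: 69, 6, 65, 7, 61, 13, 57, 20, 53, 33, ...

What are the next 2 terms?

Taking every 2nd term gives 2 separate tracks.
Track A is 69, 65, 61, 57, 53, which is arithmetic with common difference −4.
Track B is 6, 7, 13, 20, 33, which is a Fibonacci-like recurrence a_n = a_{n-1} + a_{n-2}.
The 11th slot belongs to track A; its 6th term is 49.
Position 12 falls in track B as its term 6, giving 53.

49, 53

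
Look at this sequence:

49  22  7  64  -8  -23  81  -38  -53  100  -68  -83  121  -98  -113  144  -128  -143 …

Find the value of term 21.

The slot pattern repeats as ABB (period 3), so there are 2 interleaved tracks.
Subsequence A is 49, 64, 81, 100, 121, 144, which is perfect squares starting at 7².
Subsequence B is 22, 7, -8, -23, -38, -53, -68, -83, -98, -113, -128, -143, which is linear: a_n = 37 − 15·n.
The 21st slot belongs to subsequence B; its 14th term is -173.

-173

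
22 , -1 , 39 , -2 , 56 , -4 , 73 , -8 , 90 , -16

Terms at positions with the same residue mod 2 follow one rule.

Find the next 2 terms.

Positions 1, 3, 5, … form one subsequence and positions 2, 4, 6, … form another.
Track A = 22, 39, 56, 73, 90: linear: a_n = 5 + 17·n.
Track B = -1, -2, -4, -8, -16: multiplying by 2 each time.
The 11th slot belongs to track A; its 6th term is 107.
Position 12 → track B, term 6 = -32.

107, -32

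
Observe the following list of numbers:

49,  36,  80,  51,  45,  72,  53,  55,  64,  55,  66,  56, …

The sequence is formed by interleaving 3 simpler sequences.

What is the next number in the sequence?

57

Split by position mod 3 into 3 tracks.
Stream A = 49, 51, 53, 55: arithmetic with common difference +2.
Stream B = 36, 45, 55, 66: triangular numbers n(n+1)/2 for n = 8, 9, ….
Stream C = 80, 72, 64, 56: arithmetic with common difference −8.
Position 13 → stream A, term 5 = 57.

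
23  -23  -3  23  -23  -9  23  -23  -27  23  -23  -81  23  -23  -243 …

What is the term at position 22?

Positions follow the repeating pattern AAB; grouping by letter gives 2 tracks.
Subsequence A: 23, -23, 23, -23, 23, -23, 23, -23, 23, -23 — the oscillation 23·(−1)^(n+1).
Subsequence B: -3, -9, -27, -81, -243 — a geometric progression (common ratio 3).
The 22nd slot belongs to subsequence A; its 15th term is 23.

23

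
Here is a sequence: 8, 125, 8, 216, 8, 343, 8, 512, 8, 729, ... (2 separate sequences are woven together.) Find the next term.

8

Odd-indexed and even-indexed terms follow separate rules.
Stream A: 8, 8, 8, 8, 8 (constant 8).
Stream B: 125, 216, 343, 512, 729 (consecutive cubes n³ from n = 5).
Term 11 comes from stream A (its 6th entry): 8.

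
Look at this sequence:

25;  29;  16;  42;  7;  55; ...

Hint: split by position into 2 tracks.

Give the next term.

Split by position mod 2 into 2 tracks.
Track A = 25, 16, 7: linear: a_n = 34 − 9·n.
Track B = 29, 42, 55: adding 13 each time.
The 7th slot belongs to track A; its 4th term is -2.

-2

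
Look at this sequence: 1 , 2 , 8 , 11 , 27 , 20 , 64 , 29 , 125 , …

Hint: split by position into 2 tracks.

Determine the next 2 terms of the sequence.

Split by position mod 2 into 2 tracks.
Track A is 1, 8, 27, 64, 125, which is consecutive cubes n³ from n = 1.
Track B is 2, 11, 20, 29, which is arithmetic with common difference +9.
Position 10 → track B, term 5 = 38.
Position 11 → track A, term 6 = 216.

38, 216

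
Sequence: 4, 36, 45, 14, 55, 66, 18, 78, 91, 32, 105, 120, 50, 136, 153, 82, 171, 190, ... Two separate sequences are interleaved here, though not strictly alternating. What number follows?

Reading positions in blocks of 3 reveals the pattern ABB — 2 tracks woven together.
Stream A = 4, 14, 18, 32, 50, 82: Fibonacci-style (each term is the sum of the two before it).
Stream B = 36, 45, 55, 66, 78, 91, 105, 120, 136, 153, 171, 190: the triangular numbers T_8, T_9, ….
The 19th slot belongs to stream A; its 7th term is 132.

132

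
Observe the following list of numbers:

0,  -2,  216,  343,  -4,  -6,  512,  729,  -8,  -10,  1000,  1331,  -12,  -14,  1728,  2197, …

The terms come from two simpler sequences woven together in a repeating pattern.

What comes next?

-16

The slot pattern repeats as AABB (period 4), so there are 2 interleaved tracks.
Stream A: 0, -2, -4, -6, -8, -10, -12, -14. Arithmetic, step −2.
Stream B: 216, 343, 512, 729, 1000, 1331, 1728, 2197. The cubes 6³, 7³, 8³, ….
The 17th slot belongs to stream A; its 9th term is -16.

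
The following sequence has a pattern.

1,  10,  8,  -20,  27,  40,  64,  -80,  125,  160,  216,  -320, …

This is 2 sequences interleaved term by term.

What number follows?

343

The terms cycle through 2 interleaved subsequences.
Stream A: 1, 8, 27, 64, 125, 216. Consecutive cubes n³ from n = 1.
Stream B: 10, -20, 40, -80, 160, -320. Geometric with ratio -2.
Position 13 falls in stream A as its term 7, giving 343.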